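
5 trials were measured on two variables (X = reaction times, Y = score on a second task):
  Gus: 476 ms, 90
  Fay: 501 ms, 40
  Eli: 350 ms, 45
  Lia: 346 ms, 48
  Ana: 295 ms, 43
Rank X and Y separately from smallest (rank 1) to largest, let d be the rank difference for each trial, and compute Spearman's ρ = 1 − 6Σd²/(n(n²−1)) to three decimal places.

-0.100

Ranks of variable 1: 4, 5, 3, 2, 1
Ranks of variable 2: 5, 1, 3, 4, 2
d = r₁ − r₂: -1, 4, 0, -2, -1
d²: 1, 16, 0, 4, 1; Σd² = 22
ρ = 1 − 6·22/(5·24) = 1 − 132/120 = -0.100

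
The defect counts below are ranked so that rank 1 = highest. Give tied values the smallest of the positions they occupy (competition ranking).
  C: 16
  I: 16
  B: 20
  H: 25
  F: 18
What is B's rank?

Sorted (descending): 25, 20, 18, 16, 16
The 2 values of 16 occupy positions 4–5 → each gets rank 4.
B has value 20 → rank 2.

2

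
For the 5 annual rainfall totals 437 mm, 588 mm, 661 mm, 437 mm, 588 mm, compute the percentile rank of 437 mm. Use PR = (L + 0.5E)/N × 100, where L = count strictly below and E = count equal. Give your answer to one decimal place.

N = 5.
Strictly below 437: 0. Equal to 437: 2.
PR = (0 + 0.5·2)/5 × 100 = 20.0

20.0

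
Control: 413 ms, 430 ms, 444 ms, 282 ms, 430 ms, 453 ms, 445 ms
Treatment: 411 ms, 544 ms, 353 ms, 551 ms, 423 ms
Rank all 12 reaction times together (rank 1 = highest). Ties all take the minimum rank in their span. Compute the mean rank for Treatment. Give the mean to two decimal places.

Sorted (descending): 551, 544, 453, 445, 444, 430, 430, 423, 413, 411, 353, 282
The 2 values of 430 occupy positions 6–7 → each gets rank 6.
Treatment values → pooled ranks: 411→10, 544→2, 353→11, 551→1, 423→8
Mean rank = (10 + 2 + 11 + 1 + 8) / 5 = 6.40

6.40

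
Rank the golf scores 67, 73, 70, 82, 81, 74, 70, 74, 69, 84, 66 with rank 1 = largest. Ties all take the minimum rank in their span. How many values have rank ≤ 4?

5

Sorted (descending): 84, 82, 81, 74, 74, 73, 70, 70, 69, 67, 66
The 2 values of 74 occupy positions 4–5 → each gets rank 4.
The 2 values of 70 occupy positions 7–8 → each gets rank 7.
Ranks ≤ 4: {1, 2, 3, 4, 4} → 5 values.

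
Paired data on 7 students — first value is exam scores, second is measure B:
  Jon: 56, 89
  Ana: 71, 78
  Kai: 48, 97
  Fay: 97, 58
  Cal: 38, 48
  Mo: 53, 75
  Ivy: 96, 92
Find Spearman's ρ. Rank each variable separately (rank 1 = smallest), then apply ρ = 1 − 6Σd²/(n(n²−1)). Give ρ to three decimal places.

0.071

Ranks of variable 1: 4, 5, 2, 7, 1, 3, 6
Ranks of variable 2: 5, 4, 7, 2, 1, 3, 6
d = r₁ − r₂: -1, 1, -5, 5, 0, 0, 0
d²: 1, 1, 25, 25, 0, 0, 0; Σd² = 52
ρ = 1 − 6·52/(7·48) = 1 − 312/336 = 0.071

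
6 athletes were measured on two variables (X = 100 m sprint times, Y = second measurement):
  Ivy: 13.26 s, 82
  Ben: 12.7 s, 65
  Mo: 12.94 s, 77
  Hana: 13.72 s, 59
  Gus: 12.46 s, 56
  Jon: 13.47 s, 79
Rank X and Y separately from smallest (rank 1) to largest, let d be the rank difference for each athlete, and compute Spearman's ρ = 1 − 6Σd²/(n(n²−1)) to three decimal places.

Ranks of variable 1: 4, 2, 3, 6, 1, 5
Ranks of variable 2: 6, 3, 4, 2, 1, 5
d = r₁ − r₂: -2, -1, -1, 4, 0, 0
d²: 4, 1, 1, 16, 0, 0; Σd² = 22
ρ = 1 − 6·22/(6·35) = 1 − 132/210 = 0.371

0.371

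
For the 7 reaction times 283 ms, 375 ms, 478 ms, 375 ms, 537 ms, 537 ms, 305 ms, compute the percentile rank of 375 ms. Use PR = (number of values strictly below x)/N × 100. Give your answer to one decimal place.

N = 7.
Strictly below 375: 2. Equal to 375: 2.
PR = 2/7 × 100 = 28.6

28.6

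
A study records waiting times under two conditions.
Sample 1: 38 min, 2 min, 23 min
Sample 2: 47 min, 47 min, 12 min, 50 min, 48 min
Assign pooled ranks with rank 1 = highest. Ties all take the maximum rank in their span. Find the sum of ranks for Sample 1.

Sorted (descending): 50, 48, 47, 47, 38, 23, 12, 2
The 2 values of 47 occupy positions 3–4 → each gets rank 4.
Sample 1 values → pooled ranks: 38→5, 2→8, 23→6
Rank sum = 5 + 8 + 6 = 19

19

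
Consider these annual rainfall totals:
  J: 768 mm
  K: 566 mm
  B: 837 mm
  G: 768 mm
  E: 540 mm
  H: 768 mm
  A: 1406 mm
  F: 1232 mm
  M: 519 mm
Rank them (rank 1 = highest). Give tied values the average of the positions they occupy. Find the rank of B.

Sorted (descending): 1406, 1232, 837, 768, 768, 768, 566, 540, 519
The 3 values of 768 occupy positions 4–6 → average rank 5.
B has value 837 mm → rank 3.

3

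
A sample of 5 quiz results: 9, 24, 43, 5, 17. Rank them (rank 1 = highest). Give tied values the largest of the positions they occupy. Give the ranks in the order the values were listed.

4, 2, 1, 5, 3

Sorted (descending): 43, 24, 17, 9, 5
No ties — each value takes its position as its rank.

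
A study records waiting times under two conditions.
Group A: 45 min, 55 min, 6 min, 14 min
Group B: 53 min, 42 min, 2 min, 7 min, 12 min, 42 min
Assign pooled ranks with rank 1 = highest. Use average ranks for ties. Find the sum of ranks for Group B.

36

Sorted (descending): 55, 53, 45, 42, 42, 14, 12, 7, 6, 2
The 2 values of 42 occupy positions 4–5 → average rank (4+5)/2 = 4.5.
Group B values → pooled ranks: 53→2, 42→4.5, 2→10, 7→8, 12→7, 42→4.5
Rank sum = 2 + 4.5 + 10 + 8 + 7 + 4.5 = 36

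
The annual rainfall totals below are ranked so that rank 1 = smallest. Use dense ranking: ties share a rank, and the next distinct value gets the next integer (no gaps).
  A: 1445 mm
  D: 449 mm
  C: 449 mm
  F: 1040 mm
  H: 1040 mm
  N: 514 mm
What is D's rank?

Sorted (ascending): 449, 449, 514, 1040, 1040, 1445
The 2 values of 449 share dense rank 1.
The 2 values of 1040 share dense rank 3.
Remaining distinct values take the next consecutive integers.
D has value 449 mm → rank 1.

1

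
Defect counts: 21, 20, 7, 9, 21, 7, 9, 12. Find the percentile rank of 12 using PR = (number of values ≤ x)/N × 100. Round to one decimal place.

62.5

N = 8.
Strictly below 12: 4. Equal to 12: 1.
PR = 5/8 × 100 = 62.5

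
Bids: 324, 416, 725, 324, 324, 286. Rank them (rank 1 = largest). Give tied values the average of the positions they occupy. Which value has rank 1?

725

Sorted (descending): 725, 416, 324, 324, 324, 286
The 3 values of 324 occupy positions 3–5 → average rank 4.
Rank 1 → value 725.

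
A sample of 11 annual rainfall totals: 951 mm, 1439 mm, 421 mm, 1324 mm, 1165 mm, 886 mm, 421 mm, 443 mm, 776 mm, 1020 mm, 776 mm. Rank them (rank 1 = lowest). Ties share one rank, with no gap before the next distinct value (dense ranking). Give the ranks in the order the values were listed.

Sorted (ascending): 421, 421, 443, 776, 776, 886, 951, 1020, 1165, 1324, 1439
The 2 values of 421 share dense rank 1.
The 2 values of 776 share dense rank 3.
Remaining distinct values take the next consecutive integers.

5, 9, 1, 8, 7, 4, 1, 2, 3, 6, 3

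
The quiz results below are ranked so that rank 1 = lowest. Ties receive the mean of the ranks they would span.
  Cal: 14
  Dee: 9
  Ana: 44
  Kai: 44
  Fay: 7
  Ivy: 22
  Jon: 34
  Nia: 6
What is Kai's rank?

Sorted (ascending): 6, 7, 9, 14, 22, 34, 44, 44
The 2 values of 44 occupy positions 7–8 → average rank (7+8)/2 = 7.5.
Kai has value 44 → rank 7.5.

7.5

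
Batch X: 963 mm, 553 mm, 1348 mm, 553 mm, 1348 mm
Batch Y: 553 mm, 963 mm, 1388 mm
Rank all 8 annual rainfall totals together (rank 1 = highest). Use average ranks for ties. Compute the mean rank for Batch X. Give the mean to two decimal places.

4.70

Sorted (descending): 1388, 1348, 1348, 963, 963, 553, 553, 553
The 2 values of 1348 occupy positions 2–3 → average rank (2+3)/2 = 2.5.
The 2 values of 963 occupy positions 4–5 → average rank (4+5)/2 = 4.5.
The 3 values of 553 occupy positions 6–8 → average rank 7.
Batch X values → pooled ranks: 963→4.5, 553→7, 1348→2.5, 553→7, 1348→2.5
Mean rank = (4.5 + 7 + 2.5 + 7 + 2.5) / 5 = 4.70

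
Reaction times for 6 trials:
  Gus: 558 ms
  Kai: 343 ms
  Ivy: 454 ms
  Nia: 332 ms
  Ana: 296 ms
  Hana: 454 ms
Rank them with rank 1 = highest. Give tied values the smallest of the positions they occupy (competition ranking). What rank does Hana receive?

Sorted (descending): 558, 454, 454, 343, 332, 296
The 2 values of 454 occupy positions 2–3 → each gets rank 2.
Hana has value 454 ms → rank 2.

2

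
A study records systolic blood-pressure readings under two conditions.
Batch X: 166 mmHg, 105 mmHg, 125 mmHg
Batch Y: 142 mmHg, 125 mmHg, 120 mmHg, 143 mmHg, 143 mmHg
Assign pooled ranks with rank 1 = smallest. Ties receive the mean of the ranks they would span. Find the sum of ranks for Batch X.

12.5

Sorted (ascending): 105, 120, 125, 125, 142, 143, 143, 166
The 2 values of 125 occupy positions 3–4 → average rank (3+4)/2 = 3.5.
The 2 values of 143 occupy positions 6–7 → average rank (6+7)/2 = 6.5.
Batch X values → pooled ranks: 166→8, 105→1, 125→3.5
Rank sum = 8 + 1 + 3.5 = 12.5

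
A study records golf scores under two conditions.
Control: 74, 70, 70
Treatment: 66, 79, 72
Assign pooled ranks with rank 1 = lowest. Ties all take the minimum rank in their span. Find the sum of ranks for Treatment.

Sorted (ascending): 66, 70, 70, 72, 74, 79
The 2 values of 70 occupy positions 2–3 → each gets rank 2.
Treatment values → pooled ranks: 66→1, 79→6, 72→4
Rank sum = 1 + 6 + 4 = 11

11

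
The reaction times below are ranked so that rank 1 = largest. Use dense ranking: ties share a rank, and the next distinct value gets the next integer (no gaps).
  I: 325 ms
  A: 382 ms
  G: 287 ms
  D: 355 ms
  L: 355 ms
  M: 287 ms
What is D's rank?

Sorted (descending): 382, 355, 355, 325, 287, 287
The 2 values of 355 share dense rank 2.
The 2 values of 287 share dense rank 4.
Remaining distinct values take the next consecutive integers.
D has value 355 ms → rank 2.

2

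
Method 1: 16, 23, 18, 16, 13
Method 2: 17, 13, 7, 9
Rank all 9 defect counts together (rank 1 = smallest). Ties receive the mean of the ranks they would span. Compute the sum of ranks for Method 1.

Sorted (ascending): 7, 9, 13, 13, 16, 16, 17, 18, 23
The 2 values of 13 occupy positions 3–4 → average rank (3+4)/2 = 3.5.
The 2 values of 16 occupy positions 5–6 → average rank (5+6)/2 = 5.5.
Method 1 values → pooled ranks: 16→5.5, 23→9, 18→8, 16→5.5, 13→3.5
Rank sum = 5.5 + 9 + 8 + 5.5 + 3.5 = 31.5

31.5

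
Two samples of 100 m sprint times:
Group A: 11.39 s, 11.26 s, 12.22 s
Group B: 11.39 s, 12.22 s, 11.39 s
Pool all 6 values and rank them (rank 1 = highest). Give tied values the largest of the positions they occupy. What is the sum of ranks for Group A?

Sorted (descending): 12.22, 12.22, 11.39, 11.39, 11.39, 11.26
The 2 values of 12.22 occupy positions 1–2 → each gets rank 2.
The 3 values of 11.39 occupy positions 3–5 → each gets rank 5.
Group A values → pooled ranks: 11.39→5, 11.26→6, 12.22→2
Rank sum = 5 + 6 + 2 = 13

13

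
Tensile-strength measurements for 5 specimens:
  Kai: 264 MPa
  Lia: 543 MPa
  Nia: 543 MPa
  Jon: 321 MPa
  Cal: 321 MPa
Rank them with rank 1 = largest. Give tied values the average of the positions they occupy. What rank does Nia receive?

Sorted (descending): 543, 543, 321, 321, 264
The 2 values of 543 occupy positions 1–2 → average rank (1+2)/2 = 1.5.
The 2 values of 321 occupy positions 3–4 → average rank (3+4)/2 = 3.5.
Nia has value 543 MPa → rank 1.5.

1.5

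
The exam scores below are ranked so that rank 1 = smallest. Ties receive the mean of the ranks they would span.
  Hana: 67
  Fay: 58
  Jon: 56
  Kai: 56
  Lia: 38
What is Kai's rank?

2.5

Sorted (ascending): 38, 56, 56, 58, 67
The 2 values of 56 occupy positions 2–3 → average rank (2+3)/2 = 2.5.
Kai has value 56 → rank 2.5.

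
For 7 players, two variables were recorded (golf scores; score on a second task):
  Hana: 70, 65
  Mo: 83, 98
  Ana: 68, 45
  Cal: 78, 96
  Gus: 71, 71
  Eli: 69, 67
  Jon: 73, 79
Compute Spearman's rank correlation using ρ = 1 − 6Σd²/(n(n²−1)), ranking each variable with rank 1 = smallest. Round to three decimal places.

Ranks of variable 1: 3, 7, 1, 6, 4, 2, 5
Ranks of variable 2: 2, 7, 1, 6, 4, 3, 5
d = r₁ − r₂: 1, 0, 0, 0, 0, -1, 0
d²: 1, 0, 0, 0, 0, 1, 0; Σd² = 2
ρ = 1 − 6·2/(7·48) = 1 − 12/336 = 0.964

0.964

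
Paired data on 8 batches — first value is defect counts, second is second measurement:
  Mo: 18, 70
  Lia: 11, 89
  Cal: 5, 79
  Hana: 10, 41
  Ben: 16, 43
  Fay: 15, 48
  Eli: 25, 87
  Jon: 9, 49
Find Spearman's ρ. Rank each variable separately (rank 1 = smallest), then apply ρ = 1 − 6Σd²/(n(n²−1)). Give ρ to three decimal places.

Ranks of variable 1: 7, 4, 1, 3, 6, 5, 8, 2
Ranks of variable 2: 5, 8, 6, 1, 2, 3, 7, 4
d = r₁ − r₂: 2, -4, -5, 2, 4, 2, 1, -2
d²: 4, 16, 25, 4, 16, 4, 1, 4; Σd² = 74
ρ = 1 − 6·74/(8·63) = 1 − 444/504 = 0.119

0.119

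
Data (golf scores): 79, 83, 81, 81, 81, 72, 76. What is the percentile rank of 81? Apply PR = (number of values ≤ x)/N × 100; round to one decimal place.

85.7

N = 7.
Strictly below 81: 3. Equal to 81: 3.
PR = 6/7 × 100 = 85.7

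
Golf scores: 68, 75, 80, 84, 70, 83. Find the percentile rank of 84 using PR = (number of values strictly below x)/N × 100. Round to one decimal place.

N = 6.
Strictly below 84: 5. Equal to 84: 1.
PR = 5/6 × 100 = 83.3

83.3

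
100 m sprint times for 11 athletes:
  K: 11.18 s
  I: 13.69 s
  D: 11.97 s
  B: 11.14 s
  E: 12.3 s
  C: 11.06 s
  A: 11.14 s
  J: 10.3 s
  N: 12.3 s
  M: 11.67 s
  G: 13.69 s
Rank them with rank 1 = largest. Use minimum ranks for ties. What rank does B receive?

8

Sorted (descending): 13.69, 13.69, 12.3, 12.3, 11.97, 11.67, 11.18, 11.14, 11.14, 11.06, 10.3
The 2 values of 13.69 occupy positions 1–2 → each gets rank 1.
The 2 values of 12.3 occupy positions 3–4 → each gets rank 3.
The 2 values of 11.14 occupy positions 8–9 → each gets rank 8.
B has value 11.14 s → rank 8.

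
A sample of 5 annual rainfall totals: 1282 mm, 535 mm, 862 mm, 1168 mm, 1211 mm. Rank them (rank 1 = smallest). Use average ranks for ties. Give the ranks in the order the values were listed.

Sorted (ascending): 535, 862, 1168, 1211, 1282
No ties — each value takes its position as its rank.

5, 1, 2, 3, 4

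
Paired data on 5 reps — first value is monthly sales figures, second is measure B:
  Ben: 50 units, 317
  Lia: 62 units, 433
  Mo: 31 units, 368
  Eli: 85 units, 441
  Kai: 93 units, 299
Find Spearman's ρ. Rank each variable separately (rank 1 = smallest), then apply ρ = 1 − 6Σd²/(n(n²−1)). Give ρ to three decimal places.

-0.100

Ranks of variable 1: 2, 3, 1, 4, 5
Ranks of variable 2: 2, 4, 3, 5, 1
d = r₁ − r₂: 0, -1, -2, -1, 4
d²: 0, 1, 4, 1, 16; Σd² = 22
ρ = 1 − 6·22/(5·24) = 1 − 132/120 = -0.100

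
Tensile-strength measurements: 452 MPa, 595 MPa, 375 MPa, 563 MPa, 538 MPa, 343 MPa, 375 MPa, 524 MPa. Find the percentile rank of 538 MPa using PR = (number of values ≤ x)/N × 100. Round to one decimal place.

N = 8.
Strictly below 538: 5. Equal to 538: 1.
PR = 6/8 × 100 = 75.0

75.0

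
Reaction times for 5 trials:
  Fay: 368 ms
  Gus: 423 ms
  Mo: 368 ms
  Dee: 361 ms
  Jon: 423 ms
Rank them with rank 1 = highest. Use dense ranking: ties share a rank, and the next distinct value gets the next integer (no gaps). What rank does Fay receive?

Sorted (descending): 423, 423, 368, 368, 361
The 2 values of 423 share dense rank 1.
The 2 values of 368 share dense rank 2.
Remaining distinct values take the next consecutive integers.
Fay has value 368 ms → rank 2.

2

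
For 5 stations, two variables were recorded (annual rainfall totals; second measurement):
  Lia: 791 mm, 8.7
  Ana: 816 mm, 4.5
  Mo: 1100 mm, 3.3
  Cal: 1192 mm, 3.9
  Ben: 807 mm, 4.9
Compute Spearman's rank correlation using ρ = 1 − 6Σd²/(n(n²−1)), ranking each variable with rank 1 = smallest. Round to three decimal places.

-0.900

Ranks of variable 1: 1, 3, 4, 5, 2
Ranks of variable 2: 5, 3, 1, 2, 4
d = r₁ − r₂: -4, 0, 3, 3, -2
d²: 16, 0, 9, 9, 4; Σd² = 38
ρ = 1 − 6·38/(5·24) = 1 − 228/120 = -0.900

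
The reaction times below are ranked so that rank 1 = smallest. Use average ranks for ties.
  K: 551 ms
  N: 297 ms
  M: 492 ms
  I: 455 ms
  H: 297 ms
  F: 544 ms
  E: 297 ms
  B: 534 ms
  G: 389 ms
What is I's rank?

5

Sorted (ascending): 297, 297, 297, 389, 455, 492, 534, 544, 551
The 3 values of 297 occupy positions 1–3 → average rank 2.
I has value 455 ms → rank 5.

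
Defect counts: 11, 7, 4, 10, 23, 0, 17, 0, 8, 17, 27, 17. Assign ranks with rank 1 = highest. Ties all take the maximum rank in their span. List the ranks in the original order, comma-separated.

6, 9, 10, 7, 2, 12, 5, 12, 8, 5, 1, 5

Sorted (descending): 27, 23, 17, 17, 17, 11, 10, 8, 7, 4, 0, 0
The 3 values of 17 occupy positions 3–5 → each gets rank 5.
The 2 values of 0 occupy positions 11–12 → each gets rank 12.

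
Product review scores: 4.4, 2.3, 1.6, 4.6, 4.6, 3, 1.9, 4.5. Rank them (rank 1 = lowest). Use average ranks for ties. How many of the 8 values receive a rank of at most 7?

Sorted (ascending): 1.6, 1.9, 2.3, 3, 4.4, 4.5, 4.6, 4.6
The 2 values of 4.6 occupy positions 7–8 → average rank (7+8)/2 = 7.5.
Ranks ≤ 7: {1, 2, 3, 4, 5, 6} → 6 values.

6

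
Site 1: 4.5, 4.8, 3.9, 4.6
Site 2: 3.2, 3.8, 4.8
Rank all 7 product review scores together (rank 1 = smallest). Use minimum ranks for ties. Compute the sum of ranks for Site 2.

Sorted (ascending): 3.2, 3.8, 3.9, 4.5, 4.6, 4.8, 4.8
The 2 values of 4.8 occupy positions 6–7 → each gets rank 6.
Site 2 values → pooled ranks: 3.2→1, 3.8→2, 4.8→6
Rank sum = 1 + 2 + 6 = 9

9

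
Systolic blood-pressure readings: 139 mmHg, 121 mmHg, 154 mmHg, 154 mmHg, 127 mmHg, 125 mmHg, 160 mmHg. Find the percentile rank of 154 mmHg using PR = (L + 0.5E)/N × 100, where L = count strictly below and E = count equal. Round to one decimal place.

N = 7.
Strictly below 154: 4. Equal to 154: 2.
PR = (4 + 0.5·2)/7 × 100 = 71.4

71.4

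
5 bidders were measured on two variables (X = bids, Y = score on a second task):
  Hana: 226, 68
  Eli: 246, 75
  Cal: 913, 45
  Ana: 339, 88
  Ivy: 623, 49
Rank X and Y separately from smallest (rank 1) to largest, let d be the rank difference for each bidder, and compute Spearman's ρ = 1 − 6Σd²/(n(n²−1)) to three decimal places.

Ranks of variable 1: 1, 2, 5, 3, 4
Ranks of variable 2: 3, 4, 1, 5, 2
d = r₁ − r₂: -2, -2, 4, -2, 2
d²: 4, 4, 16, 4, 4; Σd² = 32
ρ = 1 − 6·32/(5·24) = 1 − 192/120 = -0.600

-0.600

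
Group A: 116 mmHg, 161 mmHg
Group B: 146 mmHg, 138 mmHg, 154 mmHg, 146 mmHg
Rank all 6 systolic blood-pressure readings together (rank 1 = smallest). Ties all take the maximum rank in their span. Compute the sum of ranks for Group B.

Sorted (ascending): 116, 138, 146, 146, 154, 161
The 2 values of 146 occupy positions 3–4 → each gets rank 4.
Group B values → pooled ranks: 146→4, 138→2, 154→5, 146→4
Rank sum = 4 + 2 + 5 + 4 = 15

15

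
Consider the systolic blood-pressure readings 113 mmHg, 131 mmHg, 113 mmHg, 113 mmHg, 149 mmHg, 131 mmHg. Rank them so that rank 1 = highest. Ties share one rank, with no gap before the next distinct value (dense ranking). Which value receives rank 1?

Sorted (descending): 149, 131, 131, 113, 113, 113
The 2 values of 131 share dense rank 2.
The 3 values of 113 share dense rank 3.
Remaining distinct values take the next consecutive integers.
Rank 1 → value 149.

149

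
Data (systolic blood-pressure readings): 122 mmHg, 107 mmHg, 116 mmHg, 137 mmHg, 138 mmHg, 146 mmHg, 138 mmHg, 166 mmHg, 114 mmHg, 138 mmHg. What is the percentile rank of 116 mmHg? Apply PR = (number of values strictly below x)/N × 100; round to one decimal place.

N = 10.
Strictly below 116: 2. Equal to 116: 1.
PR = 2/10 × 100 = 20.0

20.0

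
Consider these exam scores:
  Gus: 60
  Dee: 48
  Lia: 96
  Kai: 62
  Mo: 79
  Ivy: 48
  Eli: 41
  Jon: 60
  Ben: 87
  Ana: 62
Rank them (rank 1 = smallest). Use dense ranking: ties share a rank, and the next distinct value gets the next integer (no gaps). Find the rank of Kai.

4

Sorted (ascending): 41, 48, 48, 60, 60, 62, 62, 79, 87, 96
The 2 values of 48 share dense rank 2.
The 2 values of 60 share dense rank 3.
The 2 values of 62 share dense rank 4.
Remaining distinct values take the next consecutive integers.
Kai has value 62 → rank 4.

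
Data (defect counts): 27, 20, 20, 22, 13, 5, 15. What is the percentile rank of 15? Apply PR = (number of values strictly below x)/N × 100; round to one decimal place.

N = 7.
Strictly below 15: 2. Equal to 15: 1.
PR = 2/7 × 100 = 28.6

28.6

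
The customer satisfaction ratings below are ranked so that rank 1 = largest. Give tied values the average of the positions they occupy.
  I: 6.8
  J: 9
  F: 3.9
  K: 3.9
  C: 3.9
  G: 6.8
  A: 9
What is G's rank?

3.5

Sorted (descending): 9, 9, 6.8, 6.8, 3.9, 3.9, 3.9
The 2 values of 9 occupy positions 1–2 → average rank (1+2)/2 = 1.5.
The 2 values of 6.8 occupy positions 3–4 → average rank (3+4)/2 = 3.5.
The 3 values of 3.9 occupy positions 5–7 → average rank 6.
G has value 6.8 → rank 3.5.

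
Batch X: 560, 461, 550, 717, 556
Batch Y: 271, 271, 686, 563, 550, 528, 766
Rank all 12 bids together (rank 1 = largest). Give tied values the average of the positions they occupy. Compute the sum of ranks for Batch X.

30.5

Sorted (descending): 766, 717, 686, 563, 560, 556, 550, 550, 528, 461, 271, 271
The 2 values of 550 occupy positions 7–8 → average rank (7+8)/2 = 7.5.
The 2 values of 271 occupy positions 11–12 → average rank (11+12)/2 = 11.5.
Batch X values → pooled ranks: 560→5, 461→10, 550→7.5, 717→2, 556→6
Rank sum = 5 + 10 + 7.5 + 2 + 6 = 30.5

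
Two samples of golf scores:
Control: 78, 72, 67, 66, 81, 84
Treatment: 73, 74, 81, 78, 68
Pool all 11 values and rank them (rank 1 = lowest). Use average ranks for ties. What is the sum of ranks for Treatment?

31

Sorted (ascending): 66, 67, 68, 72, 73, 74, 78, 78, 81, 81, 84
The 2 values of 78 occupy positions 7–8 → average rank (7+8)/2 = 7.5.
The 2 values of 81 occupy positions 9–10 → average rank (9+10)/2 = 9.5.
Treatment values → pooled ranks: 73→5, 74→6, 81→9.5, 78→7.5, 68→3
Rank sum = 5 + 6 + 9.5 + 7.5 + 3 = 31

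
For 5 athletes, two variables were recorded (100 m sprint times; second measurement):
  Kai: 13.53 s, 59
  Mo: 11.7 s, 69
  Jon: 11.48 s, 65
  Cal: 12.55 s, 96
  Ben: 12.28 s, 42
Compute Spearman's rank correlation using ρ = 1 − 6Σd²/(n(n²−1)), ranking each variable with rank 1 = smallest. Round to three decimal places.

-0.100

Ranks of variable 1: 5, 2, 1, 4, 3
Ranks of variable 2: 2, 4, 3, 5, 1
d = r₁ − r₂: 3, -2, -2, -1, 2
d²: 9, 4, 4, 1, 4; Σd² = 22
ρ = 1 − 6·22/(5·24) = 1 − 132/120 = -0.100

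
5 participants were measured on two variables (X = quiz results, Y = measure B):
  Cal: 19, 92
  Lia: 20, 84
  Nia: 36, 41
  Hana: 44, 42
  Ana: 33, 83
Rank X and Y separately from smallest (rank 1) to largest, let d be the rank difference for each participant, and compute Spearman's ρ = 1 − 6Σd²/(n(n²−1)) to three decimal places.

Ranks of variable 1: 1, 2, 4, 5, 3
Ranks of variable 2: 5, 4, 1, 2, 3
d = r₁ − r₂: -4, -2, 3, 3, 0
d²: 16, 4, 9, 9, 0; Σd² = 38
ρ = 1 − 6·38/(5·24) = 1 − 228/120 = -0.900

-0.900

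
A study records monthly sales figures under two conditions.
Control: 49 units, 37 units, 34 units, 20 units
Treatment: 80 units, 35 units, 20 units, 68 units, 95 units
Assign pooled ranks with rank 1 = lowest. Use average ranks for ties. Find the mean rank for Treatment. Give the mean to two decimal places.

Sorted (ascending): 20, 20, 34, 35, 37, 49, 68, 80, 95
The 2 values of 20 occupy positions 1–2 → average rank (1+2)/2 = 1.5.
Treatment values → pooled ranks: 80→8, 35→4, 20→1.5, 68→7, 95→9
Mean rank = (8 + 4 + 1.5 + 7 + 9) / 5 = 5.90

5.90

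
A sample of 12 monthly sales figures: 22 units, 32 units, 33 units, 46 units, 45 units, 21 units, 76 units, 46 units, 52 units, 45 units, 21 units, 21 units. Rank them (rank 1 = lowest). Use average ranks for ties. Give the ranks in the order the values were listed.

Sorted (ascending): 21, 21, 21, 22, 32, 33, 45, 45, 46, 46, 52, 76
The 3 values of 21 occupy positions 1–3 → average rank 2.
The 2 values of 45 occupy positions 7–8 → average rank (7+8)/2 = 7.5.
The 2 values of 46 occupy positions 9–10 → average rank (9+10)/2 = 9.5.

4, 5, 6, 9.5, 7.5, 2, 12, 9.5, 11, 7.5, 2, 2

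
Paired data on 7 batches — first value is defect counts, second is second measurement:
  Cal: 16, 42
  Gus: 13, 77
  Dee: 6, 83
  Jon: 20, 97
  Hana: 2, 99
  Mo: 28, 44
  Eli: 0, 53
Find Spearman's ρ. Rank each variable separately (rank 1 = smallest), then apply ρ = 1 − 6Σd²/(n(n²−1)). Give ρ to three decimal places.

Ranks of variable 1: 5, 4, 3, 6, 2, 7, 1
Ranks of variable 2: 1, 4, 5, 6, 7, 2, 3
d = r₁ − r₂: 4, 0, -2, 0, -5, 5, -2
d²: 16, 0, 4, 0, 25, 25, 4; Σd² = 74
ρ = 1 − 6·74/(7·48) = 1 − 444/336 = -0.321

-0.321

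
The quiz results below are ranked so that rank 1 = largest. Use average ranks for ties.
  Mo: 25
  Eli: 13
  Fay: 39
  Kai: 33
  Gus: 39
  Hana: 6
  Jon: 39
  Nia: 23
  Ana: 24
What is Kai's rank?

4

Sorted (descending): 39, 39, 39, 33, 25, 24, 23, 13, 6
The 3 values of 39 occupy positions 1–3 → average rank 2.
Kai has value 33 → rank 4.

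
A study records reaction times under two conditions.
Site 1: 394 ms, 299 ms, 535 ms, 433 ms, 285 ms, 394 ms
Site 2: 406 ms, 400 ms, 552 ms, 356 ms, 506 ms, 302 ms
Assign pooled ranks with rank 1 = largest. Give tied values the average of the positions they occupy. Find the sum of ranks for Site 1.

Sorted (descending): 552, 535, 506, 433, 406, 400, 394, 394, 356, 302, 299, 285
The 2 values of 394 occupy positions 7–8 → average rank (7+8)/2 = 7.5.
Site 1 values → pooled ranks: 394→7.5, 299→11, 535→2, 433→4, 285→12, 394→7.5
Rank sum = 7.5 + 11 + 2 + 4 + 12 + 7.5 = 44

44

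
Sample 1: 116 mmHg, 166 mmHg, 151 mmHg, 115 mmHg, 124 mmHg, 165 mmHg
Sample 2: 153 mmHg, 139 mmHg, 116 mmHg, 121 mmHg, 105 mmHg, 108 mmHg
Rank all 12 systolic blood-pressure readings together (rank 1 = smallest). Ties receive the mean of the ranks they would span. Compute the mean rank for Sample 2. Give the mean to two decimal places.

Sorted (ascending): 105, 108, 115, 116, 116, 121, 124, 139, 151, 153, 165, 166
The 2 values of 116 occupy positions 4–5 → average rank (4+5)/2 = 4.5.
Sample 2 values → pooled ranks: 153→10, 139→8, 116→4.5, 121→6, 105→1, 108→2
Mean rank = (10 + 8 + 4.5 + 6 + 1 + 2) / 6 = 5.25

5.25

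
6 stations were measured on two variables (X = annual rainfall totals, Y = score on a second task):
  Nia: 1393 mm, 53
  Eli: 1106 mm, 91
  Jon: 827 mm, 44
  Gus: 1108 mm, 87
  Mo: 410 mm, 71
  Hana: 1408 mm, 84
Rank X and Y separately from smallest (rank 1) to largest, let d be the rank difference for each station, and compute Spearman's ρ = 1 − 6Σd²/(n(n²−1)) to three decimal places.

0.200

Ranks of variable 1: 5, 3, 2, 4, 1, 6
Ranks of variable 2: 2, 6, 1, 5, 3, 4
d = r₁ − r₂: 3, -3, 1, -1, -2, 2
d²: 9, 9, 1, 1, 4, 4; Σd² = 28
ρ = 1 − 6·28/(6·35) = 1 − 168/210 = 0.200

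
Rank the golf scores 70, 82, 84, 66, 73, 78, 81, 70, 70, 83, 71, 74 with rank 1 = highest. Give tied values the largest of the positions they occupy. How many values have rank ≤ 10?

Sorted (descending): 84, 83, 82, 81, 78, 74, 73, 71, 70, 70, 70, 66
The 3 values of 70 occupy positions 9–11 → each gets rank 11.
Ranks ≤ 10: {1, 2, 3, 4, 5, 6, 7, 8} → 8 values.

8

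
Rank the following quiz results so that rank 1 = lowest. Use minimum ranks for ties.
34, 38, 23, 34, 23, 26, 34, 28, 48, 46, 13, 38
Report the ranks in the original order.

6, 9, 2, 6, 2, 4, 6, 5, 12, 11, 1, 9

Sorted (ascending): 13, 23, 23, 26, 28, 34, 34, 34, 38, 38, 46, 48
The 2 values of 23 occupy positions 2–3 → each gets rank 2.
The 3 values of 34 occupy positions 6–8 → each gets rank 6.
The 2 values of 38 occupy positions 9–10 → each gets rank 9.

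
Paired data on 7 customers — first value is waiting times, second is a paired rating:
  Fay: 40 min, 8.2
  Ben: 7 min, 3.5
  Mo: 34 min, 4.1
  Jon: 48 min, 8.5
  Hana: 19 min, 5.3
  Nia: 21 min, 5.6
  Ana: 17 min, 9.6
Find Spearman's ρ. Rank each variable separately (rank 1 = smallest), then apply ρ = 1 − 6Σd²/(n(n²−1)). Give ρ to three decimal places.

0.357

Ranks of variable 1: 6, 1, 5, 7, 3, 4, 2
Ranks of variable 2: 5, 1, 2, 6, 3, 4, 7
d = r₁ − r₂: 1, 0, 3, 1, 0, 0, -5
d²: 1, 0, 9, 1, 0, 0, 25; Σd² = 36
ρ = 1 − 6·36/(7·48) = 1 − 216/336 = 0.357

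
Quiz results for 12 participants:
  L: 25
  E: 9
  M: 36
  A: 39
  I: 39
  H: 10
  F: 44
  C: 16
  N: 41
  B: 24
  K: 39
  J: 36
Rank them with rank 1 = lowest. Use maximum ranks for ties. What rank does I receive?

10

Sorted (ascending): 9, 10, 16, 24, 25, 36, 36, 39, 39, 39, 41, 44
The 2 values of 36 occupy positions 6–7 → each gets rank 7.
The 3 values of 39 occupy positions 8–10 → each gets rank 10.
I has value 39 → rank 10.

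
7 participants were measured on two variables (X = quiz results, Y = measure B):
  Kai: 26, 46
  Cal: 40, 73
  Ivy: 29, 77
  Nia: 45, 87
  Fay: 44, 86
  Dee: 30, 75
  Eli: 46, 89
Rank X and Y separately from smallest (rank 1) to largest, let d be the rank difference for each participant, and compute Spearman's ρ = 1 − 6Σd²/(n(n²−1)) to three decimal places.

0.857

Ranks of variable 1: 1, 4, 2, 6, 5, 3, 7
Ranks of variable 2: 1, 2, 4, 6, 5, 3, 7
d = r₁ − r₂: 0, 2, -2, 0, 0, 0, 0
d²: 0, 4, 4, 0, 0, 0, 0; Σd² = 8
ρ = 1 − 6·8/(7·48) = 1 − 48/336 = 0.857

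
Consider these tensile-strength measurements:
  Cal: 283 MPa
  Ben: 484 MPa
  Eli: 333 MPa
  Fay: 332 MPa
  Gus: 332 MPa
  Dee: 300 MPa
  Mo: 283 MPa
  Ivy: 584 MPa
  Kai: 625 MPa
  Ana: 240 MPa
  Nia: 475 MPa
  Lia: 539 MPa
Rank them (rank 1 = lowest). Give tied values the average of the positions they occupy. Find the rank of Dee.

Sorted (ascending): 240, 283, 283, 300, 332, 332, 333, 475, 484, 539, 584, 625
The 2 values of 283 occupy positions 2–3 → average rank (2+3)/2 = 2.5.
The 2 values of 332 occupy positions 5–6 → average rank (5+6)/2 = 5.5.
Dee has value 300 MPa → rank 4.

4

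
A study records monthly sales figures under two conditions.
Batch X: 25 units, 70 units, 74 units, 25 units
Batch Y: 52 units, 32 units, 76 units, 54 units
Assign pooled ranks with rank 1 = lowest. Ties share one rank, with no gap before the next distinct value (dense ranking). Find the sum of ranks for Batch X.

13

Sorted (ascending): 25, 25, 32, 52, 54, 70, 74, 76
The 2 values of 25 share dense rank 1.
Remaining distinct values take the next consecutive integers.
Batch X values → pooled ranks: 25→1, 70→5, 74→6, 25→1
Rank sum = 1 + 5 + 6 + 1 = 13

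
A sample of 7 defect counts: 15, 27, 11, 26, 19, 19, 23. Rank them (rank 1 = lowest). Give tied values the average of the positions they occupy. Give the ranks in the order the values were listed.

2, 7, 1, 6, 3.5, 3.5, 5

Sorted (ascending): 11, 15, 19, 19, 23, 26, 27
The 2 values of 19 occupy positions 3–4 → average rank (3+4)/2 = 3.5.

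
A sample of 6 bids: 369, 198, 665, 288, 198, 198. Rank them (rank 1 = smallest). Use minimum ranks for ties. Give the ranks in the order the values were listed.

Sorted (ascending): 198, 198, 198, 288, 369, 665
The 3 values of 198 occupy positions 1–3 → each gets rank 1.

5, 1, 6, 4, 1, 1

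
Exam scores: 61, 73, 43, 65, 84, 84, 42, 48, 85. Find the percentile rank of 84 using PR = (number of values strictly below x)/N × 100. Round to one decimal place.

N = 9.
Strictly below 84: 6. Equal to 84: 2.
PR = 6/9 × 100 = 66.7

66.7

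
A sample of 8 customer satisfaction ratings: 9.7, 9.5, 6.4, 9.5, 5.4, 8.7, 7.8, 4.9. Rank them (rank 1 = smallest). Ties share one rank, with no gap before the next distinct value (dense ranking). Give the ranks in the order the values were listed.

Sorted (ascending): 4.9, 5.4, 6.4, 7.8, 8.7, 9.5, 9.5, 9.7
The 2 values of 9.5 share dense rank 6.
Remaining distinct values take the next consecutive integers.

7, 6, 3, 6, 2, 5, 4, 1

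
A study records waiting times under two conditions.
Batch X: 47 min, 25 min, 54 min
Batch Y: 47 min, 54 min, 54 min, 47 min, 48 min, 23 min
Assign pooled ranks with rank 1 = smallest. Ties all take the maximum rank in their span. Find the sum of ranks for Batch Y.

35

Sorted (ascending): 23, 25, 47, 47, 47, 48, 54, 54, 54
The 3 values of 47 occupy positions 3–5 → each gets rank 5.
The 3 values of 54 occupy positions 7–9 → each gets rank 9.
Batch Y values → pooled ranks: 47→5, 54→9, 54→9, 47→5, 48→6, 23→1
Rank sum = 5 + 9 + 9 + 5 + 6 + 1 = 35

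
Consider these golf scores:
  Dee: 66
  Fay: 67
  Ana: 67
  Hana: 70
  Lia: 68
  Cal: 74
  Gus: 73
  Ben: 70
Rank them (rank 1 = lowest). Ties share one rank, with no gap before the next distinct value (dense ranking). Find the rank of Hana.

Sorted (ascending): 66, 67, 67, 68, 70, 70, 73, 74
The 2 values of 67 share dense rank 2.
The 2 values of 70 share dense rank 4.
Remaining distinct values take the next consecutive integers.
Hana has value 70 → rank 4.

4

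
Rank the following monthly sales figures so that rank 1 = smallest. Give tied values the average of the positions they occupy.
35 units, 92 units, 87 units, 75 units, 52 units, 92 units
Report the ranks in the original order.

Sorted (ascending): 35, 52, 75, 87, 92, 92
The 2 values of 92 occupy positions 5–6 → average rank (5+6)/2 = 5.5.

1, 5.5, 4, 3, 2, 5.5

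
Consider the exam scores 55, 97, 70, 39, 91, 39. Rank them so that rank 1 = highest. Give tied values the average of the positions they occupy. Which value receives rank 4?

55

Sorted (descending): 97, 91, 70, 55, 39, 39
The 2 values of 39 occupy positions 5–6 → average rank (5+6)/2 = 5.5.
Rank 4 → value 55.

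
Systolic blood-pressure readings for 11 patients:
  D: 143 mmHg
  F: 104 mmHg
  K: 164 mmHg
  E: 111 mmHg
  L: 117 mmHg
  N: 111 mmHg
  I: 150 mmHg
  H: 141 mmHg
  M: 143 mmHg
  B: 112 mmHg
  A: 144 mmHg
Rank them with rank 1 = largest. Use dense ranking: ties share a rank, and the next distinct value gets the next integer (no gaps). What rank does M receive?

4

Sorted (descending): 164, 150, 144, 143, 143, 141, 117, 112, 111, 111, 104
The 2 values of 143 share dense rank 4.
The 2 values of 111 share dense rank 8.
Remaining distinct values take the next consecutive integers.
M has value 143 mmHg → rank 4.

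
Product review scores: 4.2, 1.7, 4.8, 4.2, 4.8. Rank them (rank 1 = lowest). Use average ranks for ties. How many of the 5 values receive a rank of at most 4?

Sorted (ascending): 1.7, 4.2, 4.2, 4.8, 4.8
The 2 values of 4.2 occupy positions 2–3 → average rank (2+3)/2 = 2.5.
The 2 values of 4.8 occupy positions 4–5 → average rank (4+5)/2 = 4.5.
Ranks ≤ 4: {1, 2.5, 2.5} → 3 values.

3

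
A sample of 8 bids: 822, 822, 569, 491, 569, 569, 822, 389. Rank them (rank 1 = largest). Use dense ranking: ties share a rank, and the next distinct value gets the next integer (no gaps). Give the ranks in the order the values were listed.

Sorted (descending): 822, 822, 822, 569, 569, 569, 491, 389
The 3 values of 822 share dense rank 1.
The 3 values of 569 share dense rank 2.
Remaining distinct values take the next consecutive integers.

1, 1, 2, 3, 2, 2, 1, 4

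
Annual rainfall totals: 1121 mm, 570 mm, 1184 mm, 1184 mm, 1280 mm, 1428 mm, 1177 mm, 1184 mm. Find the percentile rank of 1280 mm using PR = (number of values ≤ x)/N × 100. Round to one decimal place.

87.5

N = 8.
Strictly below 1280: 6. Equal to 1280: 1.
PR = 7/8 × 100 = 87.5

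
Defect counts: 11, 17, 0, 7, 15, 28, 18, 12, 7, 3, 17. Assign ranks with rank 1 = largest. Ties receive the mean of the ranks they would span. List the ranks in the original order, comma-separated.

Sorted (descending): 28, 18, 17, 17, 15, 12, 11, 7, 7, 3, 0
The 2 values of 17 occupy positions 3–4 → average rank (3+4)/2 = 3.5.
The 2 values of 7 occupy positions 8–9 → average rank (8+9)/2 = 8.5.

7, 3.5, 11, 8.5, 5, 1, 2, 6, 8.5, 10, 3.5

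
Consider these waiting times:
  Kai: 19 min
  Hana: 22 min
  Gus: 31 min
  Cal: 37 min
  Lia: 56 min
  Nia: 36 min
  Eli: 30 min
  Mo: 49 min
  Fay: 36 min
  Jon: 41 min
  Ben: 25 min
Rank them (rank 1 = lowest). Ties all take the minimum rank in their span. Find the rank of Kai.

1

Sorted (ascending): 19, 22, 25, 30, 31, 36, 36, 37, 41, 49, 56
The 2 values of 36 occupy positions 6–7 → each gets rank 6.
Kai has value 19 min → rank 1.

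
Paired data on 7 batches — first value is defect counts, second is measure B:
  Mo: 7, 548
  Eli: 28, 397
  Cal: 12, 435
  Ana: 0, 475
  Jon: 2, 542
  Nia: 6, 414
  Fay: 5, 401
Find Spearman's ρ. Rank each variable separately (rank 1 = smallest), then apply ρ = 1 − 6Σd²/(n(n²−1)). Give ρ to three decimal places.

-0.393

Ranks of variable 1: 5, 7, 6, 1, 2, 4, 3
Ranks of variable 2: 7, 1, 4, 5, 6, 3, 2
d = r₁ − r₂: -2, 6, 2, -4, -4, 1, 1
d²: 4, 36, 4, 16, 16, 1, 1; Σd² = 78
ρ = 1 − 6·78/(7·48) = 1 − 468/336 = -0.393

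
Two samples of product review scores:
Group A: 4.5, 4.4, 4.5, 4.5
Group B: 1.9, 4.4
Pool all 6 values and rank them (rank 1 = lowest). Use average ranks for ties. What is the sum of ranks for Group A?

Sorted (ascending): 1.9, 4.4, 4.4, 4.5, 4.5, 4.5
The 2 values of 4.4 occupy positions 2–3 → average rank (2+3)/2 = 2.5.
The 3 values of 4.5 occupy positions 4–6 → average rank 5.
Group A values → pooled ranks: 4.5→5, 4.4→2.5, 4.5→5, 4.5→5
Rank sum = 5 + 2.5 + 5 + 5 = 17.5

17.5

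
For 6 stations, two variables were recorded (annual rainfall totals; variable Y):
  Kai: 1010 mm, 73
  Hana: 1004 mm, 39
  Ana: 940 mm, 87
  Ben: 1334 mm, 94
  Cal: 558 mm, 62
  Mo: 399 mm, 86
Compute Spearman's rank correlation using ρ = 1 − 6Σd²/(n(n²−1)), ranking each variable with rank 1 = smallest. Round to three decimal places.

Ranks of variable 1: 5, 4, 3, 6, 2, 1
Ranks of variable 2: 3, 1, 5, 6, 2, 4
d = r₁ − r₂: 2, 3, -2, 0, 0, -3
d²: 4, 9, 4, 0, 0, 9; Σd² = 26
ρ = 1 − 6·26/(6·35) = 1 − 156/210 = 0.257

0.257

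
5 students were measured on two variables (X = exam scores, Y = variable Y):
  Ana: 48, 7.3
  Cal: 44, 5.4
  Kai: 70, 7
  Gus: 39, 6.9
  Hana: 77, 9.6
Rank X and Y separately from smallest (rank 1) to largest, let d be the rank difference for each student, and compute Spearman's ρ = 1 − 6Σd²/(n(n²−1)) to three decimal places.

0.800

Ranks of variable 1: 3, 2, 4, 1, 5
Ranks of variable 2: 4, 1, 3, 2, 5
d = r₁ − r₂: -1, 1, 1, -1, 0
d²: 1, 1, 1, 1, 0; Σd² = 4
ρ = 1 − 6·4/(5·24) = 1 − 24/120 = 0.800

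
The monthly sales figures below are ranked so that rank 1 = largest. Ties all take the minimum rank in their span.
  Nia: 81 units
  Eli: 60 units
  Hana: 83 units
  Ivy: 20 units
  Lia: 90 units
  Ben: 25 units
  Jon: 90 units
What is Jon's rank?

1

Sorted (descending): 90, 90, 83, 81, 60, 25, 20
The 2 values of 90 occupy positions 1–2 → each gets rank 1.
Jon has value 90 units → rank 1.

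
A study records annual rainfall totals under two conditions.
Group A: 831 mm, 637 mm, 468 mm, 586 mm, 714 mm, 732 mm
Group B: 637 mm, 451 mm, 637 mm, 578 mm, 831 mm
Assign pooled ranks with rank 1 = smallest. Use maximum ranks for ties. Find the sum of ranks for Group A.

Sorted (ascending): 451, 468, 578, 586, 637, 637, 637, 714, 732, 831, 831
The 3 values of 637 occupy positions 5–7 → each gets rank 7.
The 2 values of 831 occupy positions 10–11 → each gets rank 11.
Group A values → pooled ranks: 831→11, 637→7, 468→2, 586→4, 714→8, 732→9
Rank sum = 11 + 7 + 2 + 4 + 8 + 9 = 41

41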